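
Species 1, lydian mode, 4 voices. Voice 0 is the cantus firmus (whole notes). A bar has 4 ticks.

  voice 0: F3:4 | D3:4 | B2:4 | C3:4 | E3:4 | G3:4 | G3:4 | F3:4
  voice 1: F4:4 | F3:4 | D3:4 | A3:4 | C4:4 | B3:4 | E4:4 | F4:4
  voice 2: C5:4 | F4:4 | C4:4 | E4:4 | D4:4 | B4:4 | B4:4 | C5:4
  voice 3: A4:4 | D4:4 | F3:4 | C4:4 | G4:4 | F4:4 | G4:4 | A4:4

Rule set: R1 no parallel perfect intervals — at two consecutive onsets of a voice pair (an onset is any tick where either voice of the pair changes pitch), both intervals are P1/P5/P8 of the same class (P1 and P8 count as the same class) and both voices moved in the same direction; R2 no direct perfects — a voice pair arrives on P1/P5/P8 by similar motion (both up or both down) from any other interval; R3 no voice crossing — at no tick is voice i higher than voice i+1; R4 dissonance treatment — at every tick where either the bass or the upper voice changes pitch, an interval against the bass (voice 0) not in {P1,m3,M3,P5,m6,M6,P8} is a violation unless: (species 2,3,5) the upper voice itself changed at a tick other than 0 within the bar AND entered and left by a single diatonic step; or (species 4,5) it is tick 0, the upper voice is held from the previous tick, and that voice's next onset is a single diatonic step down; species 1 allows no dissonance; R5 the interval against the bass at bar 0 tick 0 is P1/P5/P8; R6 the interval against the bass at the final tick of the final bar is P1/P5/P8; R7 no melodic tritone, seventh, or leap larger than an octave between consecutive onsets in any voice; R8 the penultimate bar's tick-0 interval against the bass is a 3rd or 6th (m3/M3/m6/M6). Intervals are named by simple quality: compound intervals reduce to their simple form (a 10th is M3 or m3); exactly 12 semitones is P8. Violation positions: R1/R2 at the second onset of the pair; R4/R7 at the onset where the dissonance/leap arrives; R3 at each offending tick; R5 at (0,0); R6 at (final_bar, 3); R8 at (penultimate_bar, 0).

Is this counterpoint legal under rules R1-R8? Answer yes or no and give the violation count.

bar 0: v0=F3 v1=F4 v2=C5 v3=A4 (M3)
bar 1: v0=D3 v1=F3 v2=F4 v3=D4 (P8)
bar 2: v0=B2 v1=D3 v2=C4 v3=F3 (TT)
bar 3: v0=C3 v1=A3 v2=E4 v3=C4 (P8)
bar 4: v0=E3 v1=C4 v2=D4 v3=G4 (m3)
bar 5: v0=G3 v1=B3 v2=B4 v3=F4 (m7)
bar 6: v0=G3 v1=E4 v2=B4 v3=G4 (P8)
bar 7: v0=F3 v1=F4 v2=C5 v3=A4 (M3)
  R3 @ bar0.0: C5 above A4
  R5 @ bar0.0: opens on M3
  R3 @ bar0.1: C5 above A4
  R3 @ bar0.2: C5 above A4
  R3 @ bar0.3: C5 above A4
  R2 @ bar1.0: F3/A4 M3 -> D3/D4 P8 similar
  R2 @ bar1.0: F4/C5 P5 -> F3/F4 P8 similar
  R3 @ bar1.0: F4 above D4
  R3 @ bar1.1: F4 above D4
  R3 @ bar1.2: F4 above D4
  R3 @ bar1.3: F4 above D4
  R2 @ bar2.0: F4/D4 m3 -> C4/F3 P5 similar
  R3 @ bar2.0: C4 above F3
  R4 @ bar2.0: B2/C4 m2 untreated
  R4 @ bar2.0: B2/F3 TT untreated
  R3 @ bar2.1: C4 above F3
  R3 @ bar2.2: C4 above F3
  R3 @ bar2.3: C4 above F3
  R2 @ bar3.0: B2/F3 TT -> C3/C4 P8 similar
  R2 @ bar3.0: D3/C4 m7 -> A3/E4 P5 similar
  R3 @ bar3.0: E4 above C4
  R3 @ bar3.1: E4 above C4
  R3 @ bar3.2: E4 above C4
  R3 @ bar3.3: E4 above C4
  R2 @ bar4.0: A3/C4 m3 -> C4/G4 P5 similar
  R4 @ bar4.0: E3/D4 m7 untreated
  R3 @ bar5.0: B4 above F4
  R4 @ bar5.0: G3/F4 m7 untreated
  R3 @ bar5.1: B4 above F4
  R3 @ bar5.2: B4 above F4
  R3 @ bar5.3: B4 above F4
  R3 @ bar6.0: B4 above G4
  R8 @ bar6.0: penult P8 not 3rd/6th
  R3 @ bar6.1: B4 above G4
  R3 @ bar6.2: B4 above G4
  R3 @ bar6.3: B4 above G4
  R1 @ bar7.0: E4/B4 P5 -> F4/C5 P5 similar
  R3 @ bar7.0: C5 above A4
  R3 @ bar7.1: C5 above A4
  R3 @ bar7.2: C5 above A4
  R3 @ bar7.3: C5 above A4
  R6 @ bar7.3: closes on M3

No (42 violations)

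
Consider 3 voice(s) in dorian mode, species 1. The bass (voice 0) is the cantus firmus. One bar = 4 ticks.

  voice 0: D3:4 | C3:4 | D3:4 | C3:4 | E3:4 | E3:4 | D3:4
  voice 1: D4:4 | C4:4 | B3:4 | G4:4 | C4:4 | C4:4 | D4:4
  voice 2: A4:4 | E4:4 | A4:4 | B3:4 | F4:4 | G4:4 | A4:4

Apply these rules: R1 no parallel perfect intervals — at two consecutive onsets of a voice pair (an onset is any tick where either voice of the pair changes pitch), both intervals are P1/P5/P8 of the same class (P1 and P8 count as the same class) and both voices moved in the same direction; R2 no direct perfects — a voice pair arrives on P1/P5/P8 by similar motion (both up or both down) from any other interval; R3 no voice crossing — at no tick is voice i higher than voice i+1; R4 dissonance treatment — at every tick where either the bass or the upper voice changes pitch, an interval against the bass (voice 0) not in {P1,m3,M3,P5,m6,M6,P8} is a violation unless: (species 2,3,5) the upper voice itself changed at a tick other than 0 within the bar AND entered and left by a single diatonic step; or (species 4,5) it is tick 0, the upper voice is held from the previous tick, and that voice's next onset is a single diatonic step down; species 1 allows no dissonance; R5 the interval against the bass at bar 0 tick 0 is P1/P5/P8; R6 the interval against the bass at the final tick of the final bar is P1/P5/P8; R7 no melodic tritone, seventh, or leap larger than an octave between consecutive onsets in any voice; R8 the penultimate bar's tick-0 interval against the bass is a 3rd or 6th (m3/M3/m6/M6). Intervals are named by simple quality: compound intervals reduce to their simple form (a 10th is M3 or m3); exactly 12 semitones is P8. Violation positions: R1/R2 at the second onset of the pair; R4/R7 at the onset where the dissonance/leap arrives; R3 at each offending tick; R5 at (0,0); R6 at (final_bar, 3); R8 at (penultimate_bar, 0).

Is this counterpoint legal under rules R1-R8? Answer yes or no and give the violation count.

bar 0: v0=D3 v1=D4 v2=A4 (P5)
bar 1: v0=C3 v1=C4 v2=E4 (M3)
bar 2: v0=D3 v1=B3 v2=A4 (P5)
bar 3: v0=C3 v1=G4 v2=B3 (M7)
bar 4: v0=E3 v1=C4 v2=F4 (m2)
bar 5: v0=E3 v1=C4 v2=G4 (m3)
bar 6: v0=D3 v1=D4 v2=A4 (P5)
  R1 @ bar1.0: D3/D4 P8 -> C3/C4 P8 similar
  R2 @ bar2.0: C3/E4 M3 -> D3/A4 P5 similar
  R3 @ bar3.0: G4 above B3
  R4 @ bar3.0: C3/B3 M7 untreated
  R7 @ bar3.0: A4->B3 leap 10st
  R3 @ bar3.1: G4 above B3
  R3 @ bar3.2: G4 above B3
  R3 @ bar3.3: G4 above B3
  R4 @ bar4.0: E3/F4 m2 untreated
  R7 @ bar4.0: B3->F4 leap 6st
  R1 @ bar6.0: C4/G4 P5 -> D4/A4 P5 similar

No (11 violations)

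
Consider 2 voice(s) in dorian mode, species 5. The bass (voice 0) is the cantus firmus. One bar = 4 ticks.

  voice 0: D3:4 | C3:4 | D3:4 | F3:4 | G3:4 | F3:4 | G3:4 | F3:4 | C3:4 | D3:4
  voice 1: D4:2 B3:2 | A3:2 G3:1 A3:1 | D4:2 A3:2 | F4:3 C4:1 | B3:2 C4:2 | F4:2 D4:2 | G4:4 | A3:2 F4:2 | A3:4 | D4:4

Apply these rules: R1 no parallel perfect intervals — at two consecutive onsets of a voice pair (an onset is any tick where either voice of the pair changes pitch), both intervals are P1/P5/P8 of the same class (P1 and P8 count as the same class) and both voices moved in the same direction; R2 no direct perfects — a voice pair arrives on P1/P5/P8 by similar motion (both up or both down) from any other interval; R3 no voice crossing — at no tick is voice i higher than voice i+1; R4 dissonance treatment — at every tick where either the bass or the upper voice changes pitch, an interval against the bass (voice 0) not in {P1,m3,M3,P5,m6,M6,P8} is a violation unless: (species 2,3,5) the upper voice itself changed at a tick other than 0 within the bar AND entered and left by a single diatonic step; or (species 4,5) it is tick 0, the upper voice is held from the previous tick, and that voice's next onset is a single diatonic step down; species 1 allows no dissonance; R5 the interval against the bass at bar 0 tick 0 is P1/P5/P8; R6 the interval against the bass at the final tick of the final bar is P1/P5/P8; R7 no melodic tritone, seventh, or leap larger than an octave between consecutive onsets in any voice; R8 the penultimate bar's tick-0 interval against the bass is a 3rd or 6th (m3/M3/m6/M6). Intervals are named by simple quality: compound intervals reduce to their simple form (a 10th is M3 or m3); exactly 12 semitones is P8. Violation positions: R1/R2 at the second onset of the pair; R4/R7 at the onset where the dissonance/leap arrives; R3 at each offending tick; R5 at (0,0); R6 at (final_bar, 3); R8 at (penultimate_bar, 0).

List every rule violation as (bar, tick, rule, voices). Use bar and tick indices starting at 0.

bar 0: v0=D3 v1=D4 downbeat P8
bar 1: v0=C3 v1=A3 downbeat M6
bar 2: v0=D3 v1=D4 downbeat P8
bar 3: v0=F3 v1=F4 downbeat P8
bar 4: v0=G3 v1=B3 downbeat M3
bar 5: v0=F3 v1=F4 downbeat P8
bar 6: v0=G3 v1=G4 downbeat P8
bar 7: v0=F3 v1=A3 downbeat M3
bar 8: v0=C3 v1=A3 downbeat M6
bar 9: v0=D3 v1=D4 downbeat P8
  -> R2 @ bar 2 tick 0 v(0, 1): C3/A3 M6 -> D3/D4 P8 similar
  -> R2 @ bar 3 tick 0 v(0, 1): D3/A3 P5 -> F3/F4 P8 similar
  -> R4 @ bar 4 tick 2 v(0, 1): G3/C4 P4 untreated
  -> R2 @ bar 6 tick 0 v(0, 1): F3/D4 M6 -> G3/G4 P8 similar
  -> R7 @ bar 7 tick 0 v(1,): G4->A3 leap 10st
  -> R2 @ bar 9 tick 0 v(0, 1): C3/A3 M6 -> D3/D4 P8 similar

(2, 0, R2, (0, 1))
(3, 0, R2, (0, 1))
(4, 2, R4, (0, 1))
(6, 0, R2, (0, 1))
(7, 0, R7, (1,))
(9, 0, R2, (0, 1))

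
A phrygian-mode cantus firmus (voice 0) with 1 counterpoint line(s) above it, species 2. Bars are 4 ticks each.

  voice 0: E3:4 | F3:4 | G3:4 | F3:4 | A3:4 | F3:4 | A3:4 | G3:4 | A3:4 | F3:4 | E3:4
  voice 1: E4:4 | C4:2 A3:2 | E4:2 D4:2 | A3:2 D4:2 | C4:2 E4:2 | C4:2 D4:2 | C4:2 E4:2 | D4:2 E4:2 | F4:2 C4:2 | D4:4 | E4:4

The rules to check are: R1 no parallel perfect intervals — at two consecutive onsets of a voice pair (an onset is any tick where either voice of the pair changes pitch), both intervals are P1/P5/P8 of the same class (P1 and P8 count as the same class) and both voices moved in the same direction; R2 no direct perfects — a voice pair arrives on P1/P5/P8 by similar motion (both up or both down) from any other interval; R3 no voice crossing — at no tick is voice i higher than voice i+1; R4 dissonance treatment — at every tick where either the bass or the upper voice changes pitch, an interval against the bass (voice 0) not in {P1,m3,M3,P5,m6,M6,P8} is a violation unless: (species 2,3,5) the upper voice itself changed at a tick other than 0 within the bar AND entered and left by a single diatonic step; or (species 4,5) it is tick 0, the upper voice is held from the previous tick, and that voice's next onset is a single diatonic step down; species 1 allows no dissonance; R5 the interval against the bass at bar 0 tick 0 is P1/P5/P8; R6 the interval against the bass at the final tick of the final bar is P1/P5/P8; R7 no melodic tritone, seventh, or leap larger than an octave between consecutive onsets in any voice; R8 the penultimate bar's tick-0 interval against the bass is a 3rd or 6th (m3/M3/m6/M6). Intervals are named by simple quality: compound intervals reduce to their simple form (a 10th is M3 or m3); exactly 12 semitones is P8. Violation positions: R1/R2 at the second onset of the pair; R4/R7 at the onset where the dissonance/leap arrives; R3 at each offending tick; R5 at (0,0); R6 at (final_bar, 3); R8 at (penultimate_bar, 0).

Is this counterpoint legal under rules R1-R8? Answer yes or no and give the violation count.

bar 0: v0=E3 v1=E4 (P8)
bar 1: v0=F3 v1=C4 (P5)
bar 2: v0=G3 v1=E4 (M6)
bar 3: v0=F3 v1=A3 (M3)
bar 4: v0=A3 v1=C4 (m3)
bar 5: v0=F3 v1=C4 (P5)
bar 6: v0=A3 v1=C4 (m3)
bar 7: v0=G3 v1=D4 (P5)
bar 8: v0=A3 v1=F4 (m6)
bar 9: v0=F3 v1=D4 (M6)
bar 10: v0=E3 v1=E4 (P8)
  R1 @ bar5.0: A3/E4 P5 -> F3/C4 P5 similar
  R1 @ bar7.0: A3/E4 P5 -> G3/D4 P5 similar

No (2 violations)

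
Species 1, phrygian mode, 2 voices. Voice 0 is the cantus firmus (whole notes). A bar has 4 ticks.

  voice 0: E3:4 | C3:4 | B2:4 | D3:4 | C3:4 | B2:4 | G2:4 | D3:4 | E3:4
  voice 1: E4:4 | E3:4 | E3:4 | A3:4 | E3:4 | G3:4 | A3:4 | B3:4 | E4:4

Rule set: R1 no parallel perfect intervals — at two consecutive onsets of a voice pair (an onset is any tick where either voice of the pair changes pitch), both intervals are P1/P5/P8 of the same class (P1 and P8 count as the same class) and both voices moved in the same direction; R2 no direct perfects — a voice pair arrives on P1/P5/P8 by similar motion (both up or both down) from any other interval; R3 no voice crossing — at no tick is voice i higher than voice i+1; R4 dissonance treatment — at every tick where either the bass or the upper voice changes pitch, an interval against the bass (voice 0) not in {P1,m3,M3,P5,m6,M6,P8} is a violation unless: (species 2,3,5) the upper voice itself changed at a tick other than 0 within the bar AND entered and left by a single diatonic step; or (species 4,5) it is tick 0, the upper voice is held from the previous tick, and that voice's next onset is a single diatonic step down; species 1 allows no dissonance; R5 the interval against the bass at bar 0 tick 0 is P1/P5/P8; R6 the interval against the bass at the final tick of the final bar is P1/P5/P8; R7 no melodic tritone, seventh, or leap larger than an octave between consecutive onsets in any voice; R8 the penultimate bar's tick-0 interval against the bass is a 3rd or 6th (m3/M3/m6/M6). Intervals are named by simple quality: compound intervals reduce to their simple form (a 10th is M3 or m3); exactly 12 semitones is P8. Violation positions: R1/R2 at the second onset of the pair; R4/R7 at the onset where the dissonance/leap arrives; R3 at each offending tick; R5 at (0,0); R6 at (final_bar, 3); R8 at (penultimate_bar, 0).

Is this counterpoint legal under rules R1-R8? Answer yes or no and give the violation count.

bar 0: v0=E3 v1=E4 (P8)
bar 1: v0=C3 v1=E3 (M3)
bar 2: v0=B2 v1=E3 (P4)
bar 3: v0=D3 v1=A3 (P5)
bar 4: v0=C3 v1=E3 (M3)
bar 5: v0=B2 v1=G3 (m6)
bar 6: v0=G2 v1=A3 (M2)
bar 7: v0=D3 v1=B3 (M6)
bar 8: v0=E3 v1=E4 (P8)
  R4 @ bar2.0: B2/E3 P4 untreated
  R2 @ bar3.0: B2/E3 P4 -> D3/A3 P5 similar
  R4 @ bar6.0: G2/A3 M2 untreated
  R2 @ bar8.0: D3/B3 M6 -> E3/E4 P8 similar

No (4 violations)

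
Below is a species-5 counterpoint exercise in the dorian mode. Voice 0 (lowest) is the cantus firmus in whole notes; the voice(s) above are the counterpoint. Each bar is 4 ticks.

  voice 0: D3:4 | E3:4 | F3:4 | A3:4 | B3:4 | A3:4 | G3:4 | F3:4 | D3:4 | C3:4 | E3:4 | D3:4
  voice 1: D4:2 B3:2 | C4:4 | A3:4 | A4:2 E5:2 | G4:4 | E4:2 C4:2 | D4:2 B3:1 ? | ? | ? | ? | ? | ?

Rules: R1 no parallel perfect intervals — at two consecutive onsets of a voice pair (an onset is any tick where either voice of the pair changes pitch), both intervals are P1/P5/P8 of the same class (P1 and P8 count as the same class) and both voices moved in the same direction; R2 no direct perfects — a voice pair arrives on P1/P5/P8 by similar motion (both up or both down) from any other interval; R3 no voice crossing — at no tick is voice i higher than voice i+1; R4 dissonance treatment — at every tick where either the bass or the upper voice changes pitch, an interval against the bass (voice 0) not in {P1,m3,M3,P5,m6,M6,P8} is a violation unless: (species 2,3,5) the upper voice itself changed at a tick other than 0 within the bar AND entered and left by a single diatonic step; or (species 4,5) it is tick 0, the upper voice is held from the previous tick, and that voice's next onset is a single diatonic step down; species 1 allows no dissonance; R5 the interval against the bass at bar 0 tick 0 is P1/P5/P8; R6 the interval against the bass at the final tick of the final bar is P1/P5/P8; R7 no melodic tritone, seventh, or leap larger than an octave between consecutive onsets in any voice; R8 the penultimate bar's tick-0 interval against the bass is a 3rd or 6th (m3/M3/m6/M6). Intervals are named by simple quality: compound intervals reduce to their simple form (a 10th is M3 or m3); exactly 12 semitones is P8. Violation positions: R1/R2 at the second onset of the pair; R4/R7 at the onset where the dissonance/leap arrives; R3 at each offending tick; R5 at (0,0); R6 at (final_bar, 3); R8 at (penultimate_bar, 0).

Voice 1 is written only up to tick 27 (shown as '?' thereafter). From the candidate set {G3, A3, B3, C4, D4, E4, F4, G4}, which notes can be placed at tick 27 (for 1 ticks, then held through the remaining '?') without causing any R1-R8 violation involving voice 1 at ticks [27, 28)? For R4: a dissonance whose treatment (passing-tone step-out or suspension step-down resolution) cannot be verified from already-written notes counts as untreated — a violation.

G3: legal
A3: violates R4
B3: legal
C4: violates R4
D4: legal
E4: legal
F4: violates R4,R7
G4: legal

{B3, D4, E4, G3, G4}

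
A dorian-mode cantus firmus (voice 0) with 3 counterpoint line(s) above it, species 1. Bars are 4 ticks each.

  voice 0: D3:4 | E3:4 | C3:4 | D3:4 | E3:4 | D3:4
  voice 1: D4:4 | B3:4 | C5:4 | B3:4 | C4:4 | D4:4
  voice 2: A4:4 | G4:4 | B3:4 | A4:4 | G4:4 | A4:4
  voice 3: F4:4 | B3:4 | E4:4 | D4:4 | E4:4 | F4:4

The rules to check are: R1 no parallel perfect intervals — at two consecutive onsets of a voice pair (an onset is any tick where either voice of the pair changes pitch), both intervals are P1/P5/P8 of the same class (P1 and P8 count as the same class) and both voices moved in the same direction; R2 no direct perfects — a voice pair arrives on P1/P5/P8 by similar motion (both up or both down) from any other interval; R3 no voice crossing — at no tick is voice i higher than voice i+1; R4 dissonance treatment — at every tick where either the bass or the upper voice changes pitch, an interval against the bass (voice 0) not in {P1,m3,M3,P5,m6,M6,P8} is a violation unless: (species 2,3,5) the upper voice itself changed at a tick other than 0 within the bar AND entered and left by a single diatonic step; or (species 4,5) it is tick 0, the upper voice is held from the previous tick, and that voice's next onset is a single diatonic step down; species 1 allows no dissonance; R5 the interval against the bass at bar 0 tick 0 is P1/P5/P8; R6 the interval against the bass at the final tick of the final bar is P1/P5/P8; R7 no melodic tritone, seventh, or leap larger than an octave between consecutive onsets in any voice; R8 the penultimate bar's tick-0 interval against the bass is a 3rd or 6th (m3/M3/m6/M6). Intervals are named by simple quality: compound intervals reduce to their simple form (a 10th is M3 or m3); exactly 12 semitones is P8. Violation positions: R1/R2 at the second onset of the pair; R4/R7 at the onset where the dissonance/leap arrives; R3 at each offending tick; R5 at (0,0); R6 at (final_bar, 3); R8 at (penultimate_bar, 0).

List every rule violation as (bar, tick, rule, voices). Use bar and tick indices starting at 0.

bar 0: v0=D3 v1=D4 v2=A4 v3=F4 downbeat m3
bar 1: v0=E3 v1=B3 v2=G4 v3=B3 downbeat P5
bar 2: v0=C3 v1=C5 v2=B3 v3=E4 downbeat M3
bar 3: v0=D3 v1=B3 v2=A4 v3=D4 downbeat P8
bar 4: v0=E3 v1=C4 v2=G4 v3=E4 downbeat P8
bar 5: v0=D3 v1=D4 v2=A4 v3=F4 downbeat m3
  -> R3 @ bar 0 tick 0 v(2, 3): A4 above F4
  -> R5 @ bar 0 tick 0 v(0, 3): opens on m3
  -> R3 @ bar 0 tick 1 v(2, 3): A4 above F4
  -> R3 @ bar 0 tick 2 v(2, 3): A4 above F4
  -> R3 @ bar 0 tick 3 v(2, 3): A4 above F4
  -> R2 @ bar 1 tick 0 v(1, 3): D4/F4 m3 -> B3/B3 P1 similar
  -> R3 @ bar 1 tick 0 v(2, 3): G4 above B3
  -> R7 @ bar 1 tick 0 v(3,): F4->B3 leap 6st
  -> R3 @ bar 1 tick 1 v(2, 3): G4 above B3
  -> R3 @ bar 1 tick 2 v(2, 3): G4 above B3
  -> R3 @ bar 1 tick 3 v(2, 3): G4 above B3
  -> R3 @ bar 2 tick 0 v(1, 2): C5 above B3
  -> R4 @ bar 2 tick 0 v(0, 2): C3/B3 M7 untreated
  -> R7 @ bar 2 tick 0 v(1,): B3->C5 leap 13st
  -> R3 @ bar 2 tick 1 v(1, 2): C5 above B3
  -> R3 @ bar 2 tick 2 v(1, 2): C5 above B3
  -> R3 @ bar 2 tick 3 v(1, 2): C5 above B3
  -> R2 @ bar 3 tick 0 v(0, 2): C3/B3 M7 -> D3/A4 P5 similar
  -> R3 @ bar 3 tick 0 v(2, 3): A4 above D4
  -> R7 @ bar 3 tick 0 v(1,): C5->B3 leap 13st
  -> R7 @ bar 3 tick 0 v(2,): B3->A4 leap 10st
  -> R3 @ bar 3 tick 1 v(2, 3): A4 above D4
  -> R3 @ bar 3 tick 2 v(2, 3): A4 above D4
  -> R3 @ bar 3 tick 3 v(2, 3): A4 above D4
  -> R1 @ bar 4 tick 0 v(0, 3): D3/D4 P8 -> E3/E4 P8 similar
  -> R3 @ bar 4 tick 0 v(2, 3): G4 above E4
  -> R8 @ bar 4 tick 0 v(0, 3): penult P8 not 3rd/6th
  -> R3 @ bar 4 tick 1 v(2, 3): G4 above E4
  -> R3 @ bar 4 tick 2 v(2, 3): G4 above E4
  -> R3 @ bar 4 tick 3 v(2, 3): G4 above E4
  -> R1 @ bar 5 tick 0 v(1, 2): C4/G4 P5 -> D4/A4 P5 similar
  -> R3 @ bar 5 tick 0 v(2, 3): A4 above F4
  -> R3 @ bar 5 tick 1 v(2, 3): A4 above F4
  -> R3 @ bar 5 tick 2 v(2, 3): A4 above F4
  -> R3 @ bar 5 tick 3 v(2, 3): A4 above F4
  -> R6 @ bar 5 tick 3 v(0, 3): closes on m3

(0, 0, R3, (2, 3))
(0, 0, R5, (0, 3))
(0, 1, R3, (2, 3))
(0, 2, R3, (2, 3))
(0, 3, R3, (2, 3))
(1, 0, R2, (1, 3))
(1, 0, R3, (2, 3))
(1, 0, R7, (3,))
(1, 1, R3, (2, 3))
(1, 2, R3, (2, 3))
(1, 3, R3, (2, 3))
(2, 0, R3, (1, 2))
(2, 0, R4, (0, 2))
(2, 0, R7, (1,))
(2, 1, R3, (1, 2))
(2, 2, R3, (1, 2))
(2, 3, R3, (1, 2))
(3, 0, R2, (0, 2))
(3, 0, R3, (2, 3))
(3, 0, R7, (1,))
(3, 0, R7, (2,))
(3, 1, R3, (2, 3))
(3, 2, R3, (2, 3))
(3, 3, R3, (2, 3))
(4, 0, R1, (0, 3))
(4, 0, R3, (2, 3))
(4, 0, R8, (0, 3))
(4, 1, R3, (2, 3))
(4, 2, R3, (2, 3))
(4, 3, R3, (2, 3))
(5, 0, R1, (1, 2))
(5, 0, R3, (2, 3))
(5, 1, R3, (2, 3))
(5, 2, R3, (2, 3))
(5, 3, R3, (2, 3))
(5, 3, R6, (0, 3))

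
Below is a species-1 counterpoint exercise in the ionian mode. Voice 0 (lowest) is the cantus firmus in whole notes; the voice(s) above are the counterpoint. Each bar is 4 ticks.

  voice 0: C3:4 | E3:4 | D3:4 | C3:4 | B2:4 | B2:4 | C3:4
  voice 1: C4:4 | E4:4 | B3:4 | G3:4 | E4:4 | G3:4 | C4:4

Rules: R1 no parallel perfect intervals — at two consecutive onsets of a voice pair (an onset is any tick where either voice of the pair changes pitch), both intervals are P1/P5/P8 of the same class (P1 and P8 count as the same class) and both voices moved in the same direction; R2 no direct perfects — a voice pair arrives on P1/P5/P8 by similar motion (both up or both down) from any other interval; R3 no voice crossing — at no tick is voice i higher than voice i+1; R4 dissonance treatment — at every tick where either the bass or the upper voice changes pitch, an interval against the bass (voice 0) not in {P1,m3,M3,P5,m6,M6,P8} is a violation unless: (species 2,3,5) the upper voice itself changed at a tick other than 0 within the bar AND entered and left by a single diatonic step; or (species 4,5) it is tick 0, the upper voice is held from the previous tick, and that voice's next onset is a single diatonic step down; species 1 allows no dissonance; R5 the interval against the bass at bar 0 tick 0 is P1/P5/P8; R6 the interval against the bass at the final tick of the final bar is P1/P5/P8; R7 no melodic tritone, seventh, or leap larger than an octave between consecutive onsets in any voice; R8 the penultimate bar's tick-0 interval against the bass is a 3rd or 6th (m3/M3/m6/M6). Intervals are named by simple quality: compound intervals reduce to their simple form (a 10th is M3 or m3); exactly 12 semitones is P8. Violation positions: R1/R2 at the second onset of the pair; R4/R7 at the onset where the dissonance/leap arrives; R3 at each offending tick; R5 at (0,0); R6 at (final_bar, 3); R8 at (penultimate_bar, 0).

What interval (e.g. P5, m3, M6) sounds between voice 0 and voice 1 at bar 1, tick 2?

voice 0=E3 voice 1=E4 -> P8

P8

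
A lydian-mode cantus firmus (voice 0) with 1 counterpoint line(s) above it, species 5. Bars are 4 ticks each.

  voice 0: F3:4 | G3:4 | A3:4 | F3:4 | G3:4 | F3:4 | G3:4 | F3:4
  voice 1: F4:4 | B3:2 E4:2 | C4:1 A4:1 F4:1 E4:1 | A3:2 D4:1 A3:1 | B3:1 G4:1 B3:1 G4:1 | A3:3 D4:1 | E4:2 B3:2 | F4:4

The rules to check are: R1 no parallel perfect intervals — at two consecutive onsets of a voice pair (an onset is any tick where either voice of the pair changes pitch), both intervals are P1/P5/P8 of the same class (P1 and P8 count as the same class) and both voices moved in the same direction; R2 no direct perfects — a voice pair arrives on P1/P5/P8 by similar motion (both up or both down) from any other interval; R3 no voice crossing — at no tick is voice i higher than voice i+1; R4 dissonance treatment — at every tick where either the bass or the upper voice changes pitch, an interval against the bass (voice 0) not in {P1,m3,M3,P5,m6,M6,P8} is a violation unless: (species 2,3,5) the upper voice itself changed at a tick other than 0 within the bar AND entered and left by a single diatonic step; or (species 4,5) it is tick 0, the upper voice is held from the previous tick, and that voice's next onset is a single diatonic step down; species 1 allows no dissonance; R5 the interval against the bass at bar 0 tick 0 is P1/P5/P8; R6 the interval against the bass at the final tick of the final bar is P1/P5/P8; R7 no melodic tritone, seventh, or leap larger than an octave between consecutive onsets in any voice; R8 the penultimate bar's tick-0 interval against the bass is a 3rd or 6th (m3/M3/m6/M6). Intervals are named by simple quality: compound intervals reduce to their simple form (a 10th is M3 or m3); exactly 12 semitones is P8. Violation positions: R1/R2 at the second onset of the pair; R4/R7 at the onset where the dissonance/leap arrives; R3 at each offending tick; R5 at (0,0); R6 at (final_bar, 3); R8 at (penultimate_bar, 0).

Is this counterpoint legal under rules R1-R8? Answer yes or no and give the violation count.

No (3 violations)

bar 0: v0=F3 v1=F4 (P8)
bar 1: v0=G3 v1=B3 (M3)
bar 2: v0=A3 v1=C4 (m3)
bar 3: v0=F3 v1=A3 (M3)
bar 4: v0=G3 v1=B3 (M3)
bar 5: v0=F3 v1=A3 (M3)
bar 6: v0=G3 v1=E4 (M6)
bar 7: v0=F3 v1=F4 (P8)
  R7 @ bar1.0: F4->B3 leap 6st
  R7 @ bar5.0: G4->A3 leap 10st
  R7 @ bar7.0: B3->F4 leap 6st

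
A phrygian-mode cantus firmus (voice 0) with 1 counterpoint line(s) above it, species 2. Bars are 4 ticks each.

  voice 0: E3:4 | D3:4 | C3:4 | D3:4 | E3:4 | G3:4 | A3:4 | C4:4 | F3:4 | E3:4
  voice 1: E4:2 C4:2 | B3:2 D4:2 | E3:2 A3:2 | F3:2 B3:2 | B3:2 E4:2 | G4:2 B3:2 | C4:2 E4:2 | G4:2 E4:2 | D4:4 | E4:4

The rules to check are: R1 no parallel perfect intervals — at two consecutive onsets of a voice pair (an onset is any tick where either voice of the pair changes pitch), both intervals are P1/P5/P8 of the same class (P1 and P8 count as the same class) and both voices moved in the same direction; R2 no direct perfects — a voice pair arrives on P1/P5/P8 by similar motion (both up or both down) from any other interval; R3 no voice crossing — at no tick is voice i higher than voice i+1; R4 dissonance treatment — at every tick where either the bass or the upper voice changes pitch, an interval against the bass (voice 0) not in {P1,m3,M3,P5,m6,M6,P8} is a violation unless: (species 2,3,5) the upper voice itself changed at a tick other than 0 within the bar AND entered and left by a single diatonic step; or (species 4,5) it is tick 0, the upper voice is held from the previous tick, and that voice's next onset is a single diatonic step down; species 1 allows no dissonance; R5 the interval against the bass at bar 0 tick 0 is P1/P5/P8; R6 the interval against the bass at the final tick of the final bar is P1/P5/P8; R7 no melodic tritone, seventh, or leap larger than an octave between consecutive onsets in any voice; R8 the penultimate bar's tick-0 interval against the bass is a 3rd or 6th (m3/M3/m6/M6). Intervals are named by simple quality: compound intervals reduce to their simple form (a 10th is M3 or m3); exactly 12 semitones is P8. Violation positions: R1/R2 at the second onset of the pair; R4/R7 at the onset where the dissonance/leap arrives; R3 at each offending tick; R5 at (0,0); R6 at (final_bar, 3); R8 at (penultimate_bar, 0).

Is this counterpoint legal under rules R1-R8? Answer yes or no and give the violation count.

bar 0: v0=E3 v1=E4 (P8)
bar 1: v0=D3 v1=B3 (M6)
bar 2: v0=C3 v1=E3 (M3)
bar 3: v0=D3 v1=F3 (m3)
bar 4: v0=E3 v1=B3 (P5)
bar 5: v0=G3 v1=G4 (P8)
bar 6: v0=A3 v1=C4 (m3)
bar 7: v0=C4 v1=G4 (P5)
bar 8: v0=F3 v1=D4 (M6)
bar 9: v0=E3 v1=E4 (P8)
  R7 @ bar2.0: D4->E3 leap 10st
  R7 @ bar3.2: F3->B3 leap 6st
  R1 @ bar5.0: E3/E4 P8 -> G3/G4 P8 similar
  R1 @ bar7.0: A3/E4 P5 -> C4/G4 P5 similar

No (4 violations)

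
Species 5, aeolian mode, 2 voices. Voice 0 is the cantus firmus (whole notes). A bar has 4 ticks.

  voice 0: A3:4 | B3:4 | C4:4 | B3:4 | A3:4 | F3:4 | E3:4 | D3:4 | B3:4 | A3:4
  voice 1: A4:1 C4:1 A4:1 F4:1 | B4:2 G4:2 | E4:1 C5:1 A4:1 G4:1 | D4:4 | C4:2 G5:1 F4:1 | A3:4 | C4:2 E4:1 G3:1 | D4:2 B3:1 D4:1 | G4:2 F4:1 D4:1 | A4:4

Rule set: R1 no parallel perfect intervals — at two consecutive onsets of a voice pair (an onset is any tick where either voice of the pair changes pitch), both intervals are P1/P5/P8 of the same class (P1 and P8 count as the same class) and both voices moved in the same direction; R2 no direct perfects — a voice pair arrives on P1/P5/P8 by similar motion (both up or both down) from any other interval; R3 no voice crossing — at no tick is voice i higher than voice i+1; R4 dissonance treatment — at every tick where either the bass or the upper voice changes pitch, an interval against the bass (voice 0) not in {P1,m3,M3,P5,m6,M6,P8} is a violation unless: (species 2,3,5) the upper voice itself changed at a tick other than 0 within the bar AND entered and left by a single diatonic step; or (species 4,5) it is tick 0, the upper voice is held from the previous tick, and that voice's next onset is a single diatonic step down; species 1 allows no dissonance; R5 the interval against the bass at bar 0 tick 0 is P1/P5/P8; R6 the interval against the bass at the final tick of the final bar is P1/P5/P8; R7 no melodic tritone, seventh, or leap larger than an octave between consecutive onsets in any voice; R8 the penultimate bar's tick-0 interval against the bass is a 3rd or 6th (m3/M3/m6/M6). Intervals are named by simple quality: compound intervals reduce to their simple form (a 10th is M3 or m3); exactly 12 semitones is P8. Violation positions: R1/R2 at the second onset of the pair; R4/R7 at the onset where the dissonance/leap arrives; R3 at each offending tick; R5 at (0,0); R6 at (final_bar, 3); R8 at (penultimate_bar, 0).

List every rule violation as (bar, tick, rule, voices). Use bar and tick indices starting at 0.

bar 0: v0=A3 v1=A4 downbeat P8
bar 1: v0=B3 v1=B4 downbeat P8
bar 2: v0=C4 v1=E4 downbeat M3
bar 3: v0=B3 v1=D4 downbeat m3
bar 4: v0=A3 v1=C4 downbeat m3
bar 5: v0=F3 v1=A3 downbeat M3
bar 6: v0=E3 v1=C4 downbeat m6
bar 7: v0=D3 v1=D4 downbeat P8
bar 8: v0=B3 v1=G4 downbeat m6
bar 9: v0=A3 v1=A4 downbeat P8
  -> R2 @ bar 1 tick 0 v(0, 1): A3/F4 m6 -> B3/B4 P8 similar
  -> R7 @ bar 1 tick 0 v(1,): F4->B4 leap 6st
  -> R4 @ bar 4 tick 2 v(0, 1): A3/G5 m7 untreated
  -> R7 @ bar 4 tick 2 v(1,): C4->G5 leap 19st
  -> R7 @ bar 4 tick 3 v(1,): G5->F4 leap 14st
  -> R4 @ bar 8 tick 2 v(0, 1): B3/F4 TT untreated

(1, 0, R2, (0, 1))
(1, 0, R7, (1,))
(4, 2, R4, (0, 1))
(4, 2, R7, (1,))
(4, 3, R7, (1,))
(8, 2, R4, (0, 1))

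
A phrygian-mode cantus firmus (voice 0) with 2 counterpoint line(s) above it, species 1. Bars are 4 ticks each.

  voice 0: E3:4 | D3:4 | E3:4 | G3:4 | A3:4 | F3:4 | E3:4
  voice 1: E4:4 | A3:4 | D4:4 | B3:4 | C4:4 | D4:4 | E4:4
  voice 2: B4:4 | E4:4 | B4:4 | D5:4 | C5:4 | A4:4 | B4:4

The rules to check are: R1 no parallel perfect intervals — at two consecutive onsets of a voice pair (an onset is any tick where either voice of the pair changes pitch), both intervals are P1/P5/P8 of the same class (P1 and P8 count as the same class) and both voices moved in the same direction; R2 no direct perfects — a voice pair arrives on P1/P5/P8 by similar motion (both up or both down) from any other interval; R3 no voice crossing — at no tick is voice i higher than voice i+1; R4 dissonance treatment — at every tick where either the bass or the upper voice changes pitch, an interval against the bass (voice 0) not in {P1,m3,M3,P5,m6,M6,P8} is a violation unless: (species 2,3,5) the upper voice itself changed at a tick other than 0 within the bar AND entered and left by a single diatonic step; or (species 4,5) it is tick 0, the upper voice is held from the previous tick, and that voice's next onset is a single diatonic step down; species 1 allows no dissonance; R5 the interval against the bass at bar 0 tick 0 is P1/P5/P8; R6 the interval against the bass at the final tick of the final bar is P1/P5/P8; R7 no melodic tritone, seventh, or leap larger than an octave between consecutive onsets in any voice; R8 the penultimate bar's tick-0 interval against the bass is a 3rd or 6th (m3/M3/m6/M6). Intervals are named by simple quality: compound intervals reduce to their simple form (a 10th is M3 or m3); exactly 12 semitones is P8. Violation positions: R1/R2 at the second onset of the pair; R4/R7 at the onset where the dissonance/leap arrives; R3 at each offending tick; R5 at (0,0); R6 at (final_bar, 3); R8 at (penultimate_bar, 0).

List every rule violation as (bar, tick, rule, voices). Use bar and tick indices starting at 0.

(1, 0, R1, (1, 2))
(1, 0, R2, (0, 1))
(1, 0, R4, (0, 2))
(2, 0, R2, (0, 2))
(2, 0, R4, (0, 1))
(3, 0, R1, (0, 2))
(6, 0, R1, (1, 2))

bar 0: v0=E3 v1=E4 v2=B4 downbeat P5
bar 1: v0=D3 v1=A3 v2=E4 downbeat M2
bar 2: v0=E3 v1=D4 v2=B4 downbeat P5
bar 3: v0=G3 v1=B3 v2=D5 downbeat P5
bar 4: v0=A3 v1=C4 v2=C5 downbeat m3
bar 5: v0=F3 v1=D4 v2=A4 downbeat M3
bar 6: v0=E3 v1=E4 v2=B4 downbeat P5
  -> R1 @ bar 1 tick 0 v(1, 2): E4/B4 P5 -> A3/E4 P5 similar
  -> R2 @ bar 1 tick 0 v(0, 1): E3/E4 P8 -> D3/A3 P5 similar
  -> R4 @ bar 1 tick 0 v(0, 2): D3/E4 M2 untreated
  -> R2 @ bar 2 tick 0 v(0, 2): D3/E4 M2 -> E3/B4 P5 similar
  -> R4 @ bar 2 tick 0 v(0, 1): E3/D4 m7 untreated
  -> R1 @ bar 3 tick 0 v(0, 2): E3/B4 P5 -> G3/D5 P5 similar
  -> R1 @ bar 6 tick 0 v(1, 2): D4/A4 P5 -> E4/B4 P5 similar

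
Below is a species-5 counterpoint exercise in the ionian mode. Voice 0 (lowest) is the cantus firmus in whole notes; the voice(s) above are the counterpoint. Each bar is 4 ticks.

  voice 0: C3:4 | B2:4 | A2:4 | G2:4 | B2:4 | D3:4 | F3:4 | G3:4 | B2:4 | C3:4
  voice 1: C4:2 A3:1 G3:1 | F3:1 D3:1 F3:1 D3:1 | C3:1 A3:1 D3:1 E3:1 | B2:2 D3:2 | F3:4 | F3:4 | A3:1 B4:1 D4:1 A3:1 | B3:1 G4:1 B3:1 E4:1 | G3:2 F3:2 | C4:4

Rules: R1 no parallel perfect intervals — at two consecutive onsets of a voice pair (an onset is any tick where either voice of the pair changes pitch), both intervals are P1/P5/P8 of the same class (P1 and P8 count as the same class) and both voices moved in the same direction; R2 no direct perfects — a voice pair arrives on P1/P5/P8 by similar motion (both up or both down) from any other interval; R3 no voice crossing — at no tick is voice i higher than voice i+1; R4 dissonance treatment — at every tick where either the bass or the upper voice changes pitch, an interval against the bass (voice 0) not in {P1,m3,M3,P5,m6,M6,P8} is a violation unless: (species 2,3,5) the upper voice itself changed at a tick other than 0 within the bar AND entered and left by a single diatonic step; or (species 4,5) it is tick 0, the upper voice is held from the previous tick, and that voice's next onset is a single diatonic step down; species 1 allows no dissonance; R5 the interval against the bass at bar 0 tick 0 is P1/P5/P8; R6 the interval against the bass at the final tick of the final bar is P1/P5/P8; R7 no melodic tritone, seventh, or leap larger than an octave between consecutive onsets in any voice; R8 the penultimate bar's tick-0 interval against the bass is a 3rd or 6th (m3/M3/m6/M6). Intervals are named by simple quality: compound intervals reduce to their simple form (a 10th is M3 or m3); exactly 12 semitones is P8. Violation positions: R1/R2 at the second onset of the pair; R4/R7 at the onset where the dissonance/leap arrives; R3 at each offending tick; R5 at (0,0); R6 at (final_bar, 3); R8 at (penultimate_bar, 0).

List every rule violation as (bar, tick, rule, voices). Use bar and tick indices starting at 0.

bar 0: v0=C3 v1=C4 downbeat P8
bar 1: v0=B2 v1=F3 downbeat TT
bar 2: v0=A2 v1=C3 downbeat m3
bar 3: v0=G2 v1=B2 downbeat M3
bar 4: v0=B2 v1=F3 downbeat TT
bar 5: v0=D3 v1=F3 downbeat m3
bar 6: v0=F3 v1=A3 downbeat M3
bar 7: v0=G3 v1=B3 downbeat M3
bar 8: v0=B2 v1=G3 downbeat m6
bar 9: v0=C3 v1=C4 downbeat P8
  -> R4 @ bar 1 tick 0 v(0, 1): B2/F3 TT untreated
  -> R4 @ bar 1 tick 2 v(0, 1): B2/F3 TT untreated
  -> R4 @ bar 2 tick 2 v(0, 1): A2/D3 P4 untreated
  -> R4 @ bar 4 tick 0 v(0, 1): B2/F3 TT untreated
  -> R4 @ bar 6 tick 1 v(0, 1): F3/B4 TT untreated
  -> R7 @ bar 6 tick 1 v(1,): A3->B4 leap 14st
  -> R4 @ bar 8 tick 2 v(0, 1): B2/F3 TT untreated
  -> R2 @ bar 9 tick 0 v(0, 1): B2/F3 TT -> C3/C4 P8 similar

(1, 0, R4, (0, 1))
(1, 2, R4, (0, 1))
(2, 2, R4, (0, 1))
(4, 0, R4, (0, 1))
(6, 1, R4, (0, 1))
(6, 1, R7, (1,))
(8, 2, R4, (0, 1))
(9, 0, R2, (0, 1))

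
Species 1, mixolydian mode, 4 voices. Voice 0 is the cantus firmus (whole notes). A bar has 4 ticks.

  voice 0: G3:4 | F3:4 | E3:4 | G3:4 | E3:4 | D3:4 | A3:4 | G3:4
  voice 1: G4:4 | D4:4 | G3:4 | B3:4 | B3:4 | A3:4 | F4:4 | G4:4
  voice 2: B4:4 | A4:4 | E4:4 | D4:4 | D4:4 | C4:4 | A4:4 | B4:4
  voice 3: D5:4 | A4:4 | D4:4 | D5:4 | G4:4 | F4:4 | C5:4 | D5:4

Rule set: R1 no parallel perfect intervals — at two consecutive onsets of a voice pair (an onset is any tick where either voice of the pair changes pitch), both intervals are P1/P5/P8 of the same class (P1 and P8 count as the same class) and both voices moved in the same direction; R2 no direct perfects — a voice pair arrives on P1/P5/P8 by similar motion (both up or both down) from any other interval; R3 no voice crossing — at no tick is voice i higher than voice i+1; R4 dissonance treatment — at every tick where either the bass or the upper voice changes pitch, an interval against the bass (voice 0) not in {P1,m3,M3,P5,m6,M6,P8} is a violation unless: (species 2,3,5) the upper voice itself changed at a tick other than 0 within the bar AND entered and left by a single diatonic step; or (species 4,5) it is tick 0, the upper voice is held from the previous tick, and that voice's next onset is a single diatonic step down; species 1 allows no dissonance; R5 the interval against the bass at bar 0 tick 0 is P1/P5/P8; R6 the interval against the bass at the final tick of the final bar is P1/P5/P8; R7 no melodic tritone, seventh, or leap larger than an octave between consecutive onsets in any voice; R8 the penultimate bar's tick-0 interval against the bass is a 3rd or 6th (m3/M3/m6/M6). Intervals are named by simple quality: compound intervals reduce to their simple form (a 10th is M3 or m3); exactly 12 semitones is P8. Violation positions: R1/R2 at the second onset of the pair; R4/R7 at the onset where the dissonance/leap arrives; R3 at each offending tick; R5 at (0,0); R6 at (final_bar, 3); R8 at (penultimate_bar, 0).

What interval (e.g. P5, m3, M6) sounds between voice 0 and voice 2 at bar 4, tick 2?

m7

voice 0=E3 voice 2=D4 -> m7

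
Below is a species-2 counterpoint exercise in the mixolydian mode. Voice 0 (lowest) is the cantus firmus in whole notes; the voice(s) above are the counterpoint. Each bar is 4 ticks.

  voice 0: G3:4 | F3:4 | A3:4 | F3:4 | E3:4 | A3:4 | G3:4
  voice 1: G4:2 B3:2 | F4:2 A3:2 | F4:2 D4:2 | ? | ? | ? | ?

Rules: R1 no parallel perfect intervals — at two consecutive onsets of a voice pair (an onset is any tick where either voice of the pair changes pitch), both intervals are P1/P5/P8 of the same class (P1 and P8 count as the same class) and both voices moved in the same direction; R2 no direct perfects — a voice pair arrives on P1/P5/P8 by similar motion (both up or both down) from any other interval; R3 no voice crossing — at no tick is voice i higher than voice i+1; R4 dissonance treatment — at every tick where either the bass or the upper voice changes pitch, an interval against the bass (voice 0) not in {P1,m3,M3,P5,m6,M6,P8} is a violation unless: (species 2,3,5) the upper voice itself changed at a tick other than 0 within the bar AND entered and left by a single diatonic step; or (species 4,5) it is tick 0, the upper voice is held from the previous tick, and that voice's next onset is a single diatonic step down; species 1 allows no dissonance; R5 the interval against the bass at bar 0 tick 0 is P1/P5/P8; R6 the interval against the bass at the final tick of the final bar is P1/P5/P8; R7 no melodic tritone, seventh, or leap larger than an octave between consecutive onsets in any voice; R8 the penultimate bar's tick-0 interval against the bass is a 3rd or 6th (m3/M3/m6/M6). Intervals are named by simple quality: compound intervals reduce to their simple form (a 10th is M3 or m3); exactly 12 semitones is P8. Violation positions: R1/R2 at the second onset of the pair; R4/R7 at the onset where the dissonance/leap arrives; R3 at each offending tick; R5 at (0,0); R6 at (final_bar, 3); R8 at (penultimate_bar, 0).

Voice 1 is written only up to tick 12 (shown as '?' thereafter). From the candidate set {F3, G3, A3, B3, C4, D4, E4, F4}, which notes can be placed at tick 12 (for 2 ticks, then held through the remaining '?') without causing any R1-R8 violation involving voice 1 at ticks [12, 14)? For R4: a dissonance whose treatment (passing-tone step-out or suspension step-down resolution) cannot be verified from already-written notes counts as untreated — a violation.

{A3, D4, F4}

F3: violates R2
G3: violates R4
A3: legal
B3: violates R4
C4: violates R2
D4: legal
E4: violates R4
F4: legal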